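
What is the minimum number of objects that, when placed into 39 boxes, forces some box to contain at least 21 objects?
n = (21 − 1)·39 + 1 = 781

By the generalised pigeonhole principle, to guarantee some box contains ≥ r objects we need more than (r − 1) · k objects total. Threshold: n = (r − 1) · k + 1. With r = 21 and k = 39: n = 20 · 39 + 1 = 780 + 1 = 781. For n = 780 = 20 · 39, we can put exactly 20 objects in every box, avoiding 21 in any single one — so 781 is tight.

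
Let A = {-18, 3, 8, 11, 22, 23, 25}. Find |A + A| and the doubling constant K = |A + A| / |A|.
K = |A + A| / |A| = 27/7

Enumerate A + A = {a + b : a, b ∈ A}. With |A| = 7, there are |A|^2 = 49 ordered sum pairs; collecting distinct values, A + A = {-36, -15, -10, -7, 4, 5, 6, 7, 11, 14, 16, 19, 22, 25, 26, 28, 30, 31, 33, 34, 36, 44, 45, 46, 47, 48, 50}, so |A + A| = 27. Thus K = 27/7. For comparison, the minimum possible |A + A| over all 7-element sets is 2·7 − 1 = 13 (so min K = 13/7), attained only by arithmetic progressions.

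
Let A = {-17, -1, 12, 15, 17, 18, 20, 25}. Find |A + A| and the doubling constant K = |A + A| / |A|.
K = |A + A| / |A| = 29/8

Enumerate A + A = {a + b : a, b ∈ A}. With |A| = 8, there are |A|^2 = 64 ordered sum pairs; collecting distinct values, A + A = {-34, -18, -5, -2, 0, 1, 3, 8, 11, 14, 16, 17, 19, 24, 27, 29, 30, 32, 33, 34, 35, 36, 37, 38, 40, 42, 43, 45, 50}, so |A + A| = 29. Thus K = 29/8. For comparison, the minimum possible |A + A| over all 8-element sets is 2·8 − 1 = 15 (so min K = 15/8), attained only by arithmetic progressions.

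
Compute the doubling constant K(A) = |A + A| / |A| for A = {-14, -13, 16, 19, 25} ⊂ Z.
K = |A + A| / |A| = 15/5 = 3

Enumerate A + A = {a + b : a, b ∈ A}. With |A| = 5, there are |A|^2 = 25 ordered sum pairs; collecting distinct values, A + A = {-28, -27, -26, 2, 3, 5, 6, 11, 12, 32, 35, 38, 41, 44, 50}, so |A + A| = 15. Thus K = 15/5 = 3. For comparison, the minimum possible |A + A| over all 5-element sets is 2·5 − 1 = 9 (so min K = 9/5), attained only by arithmetic progressions.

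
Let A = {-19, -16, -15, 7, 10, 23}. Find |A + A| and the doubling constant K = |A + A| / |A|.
K = |A + A| / |A| = 20/6 = 10/3

Enumerate A + A = {a + b : a, b ∈ A}. With |A| = 6, there are |A|^2 = 36 ordered sum pairs; collecting distinct values, A + A = {-38, -35, -34, -32, -31, -30, -12, -9, -8, -6, -5, 4, 7, 8, 14, 17, 20, 30, 33, 46}, so |A + A| = 20. Thus K = 20/6 = 10/3. For comparison, the minimum possible |A + A| over all 6-element sets is 2·6 − 1 = 11 (so min K = 11/6), attained only by arithmetic progressions.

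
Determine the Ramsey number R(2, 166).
R(2, 166) = 166

R(2, k) = k for all k ≥ 2: in a 2-colouring of K_k, either some edge is red (a red K_2) or all edges are blue (a blue K_k). And K_{165} coloured all-blue has no blue K_166, so R(2, 166) > 165. Hence R(2, 166) = 166.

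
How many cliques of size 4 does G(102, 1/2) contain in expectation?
E[# K_4] = C(102, 4) · (1/2)^C(4, 2) = 4249575 / 2^6 = 66399.609375

For each 4-subset S of vertices (there are C(102, 4) = 4249575 such S), let X_S = 1 if S induces a K_4 (all C(4, 2) = 6 edges present). Then P(X_S = 1) = (1/2)^6 = 1/64. By linearity of expectation, E[# K_4] = C(102, 4) · (1/2)^6 = 4249575 / 64 = 66399.609375.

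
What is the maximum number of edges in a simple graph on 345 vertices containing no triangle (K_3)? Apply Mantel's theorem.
ex(345, K_3) = ⌊345^2/4⌋ = 29756

Mantel (1907): a triangle-free graph on n vertices has at most ⌊n^2/4⌋ edges, with equality for the complete bipartite graph K_{⌊n/2⌋, ⌈n/2⌉}. For n = 345: ⌊345^2/4⌋ = ⌊119025/4⌋ = 29756. The extremal graph is K_{172, 173}, which has 172·173 = 29756 edges.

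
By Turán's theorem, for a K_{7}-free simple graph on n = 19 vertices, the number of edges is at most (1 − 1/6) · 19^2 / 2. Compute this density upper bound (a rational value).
Turán density bound = (5/6) · 19^2/2 = 1805/12 ≈ 150.4167

Turán's theorem: ex(n, K_{r+1}) is achieved by the complete r-partite Turán graph T(n, r) with parts as balanced as possible, and is at most (1 − 1/r) · n^2/2. For r = 6, n = 19: the density bound is (5/6) · 361/2 = 1805/12 ≈ 150.4167. The integer-valued extremum is e(T(19, 6)) = 150, which is strictly less than the density bound 1805/12 since 6 ∤ 19 (the parts of T(19, 6) cannot all be equal).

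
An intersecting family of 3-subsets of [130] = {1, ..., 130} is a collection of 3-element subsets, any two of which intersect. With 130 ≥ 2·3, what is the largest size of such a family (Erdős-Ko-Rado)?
max |F| = C(129, 2) = 8256

Erdős-Ko-Rado (1961): when n ≥ 2k, max |F| = C(n−1, k−1). The bound is attained by the star {A : i ∈ A} for any fixed i ∈ [n]. Here C(130−1, 3−1) = C(129, 2) = 8256.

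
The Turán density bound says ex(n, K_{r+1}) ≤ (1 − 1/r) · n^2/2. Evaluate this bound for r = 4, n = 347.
Turán density bound = (3/4) · 347^2/2 = 361227/8 ≈ 45153.375

Turán's theorem: ex(n, K_{r+1}) is achieved by the complete r-partite Turán graph T(n, r) with parts as balanced as possible, and is at most (1 − 1/r) · n^2/2. For r = 4, n = 347: the density bound is (3/4) · 120409/2 = 361227/8 ≈ 45153.375. The integer-valued extremum is e(T(347, 4)) = 45153, which is strictly less than the density bound 361227/8 since 4 ∤ 347 (the parts of T(347, 4) cannot all be equal).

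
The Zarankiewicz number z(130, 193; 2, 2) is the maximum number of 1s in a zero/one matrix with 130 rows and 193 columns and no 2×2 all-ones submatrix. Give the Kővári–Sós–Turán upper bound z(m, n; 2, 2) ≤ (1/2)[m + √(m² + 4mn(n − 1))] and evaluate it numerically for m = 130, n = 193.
z(130, 193; 2, 2) ≤ (1/2)[130 + √(130² + 4·130·193·192)] = (1/2)[130 + √19286020] = 2260.7926

Kővári–Sós–Turán: let r_1, ..., r_130 be the row sums and z = Σ r_i the total number of 1s. Each pair of columns can share at most one row with both entries 1 (else a 2×2 all-ones block appears), so Σ_i C(r_i, 2) ≤ C(193, 2) = 18528. By convexity Σ_i C(r_i, 2) ≥ 130·C(z/130, 2) = z(z − 130)/(2·130), giving z² − 130z − 130·193·192 ≤ 0 and hence z ≤ (1/2)[130 + √(16900 + 4·4817280)] = (1/2)[130 + √19286020] ≈ (1/2)(130 + 4391.5851) = 2260.7926.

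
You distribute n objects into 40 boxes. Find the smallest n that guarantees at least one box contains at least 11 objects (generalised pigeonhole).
n = (11 − 1)·40 + 1 = 401

By the generalised pigeonhole principle, to guarantee some box contains ≥ r objects we need more than (r − 1) · k objects total. Threshold: n = (r − 1) · k + 1. With r = 11 and k = 40: n = 10 · 40 + 1 = 400 + 1 = 401. For n = 400 = 10 · 40, we can put exactly 10 objects in every box, avoiding 11 in any single one — so 401 is tight.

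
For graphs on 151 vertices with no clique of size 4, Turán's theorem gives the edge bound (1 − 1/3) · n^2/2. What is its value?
Turán density bound = (2/3) · 151^2/2 = 22801/3 ≈ 7600.3333

Turán's theorem: ex(n, K_{r+1}) is achieved by the complete r-partite Turán graph T(n, r) with parts as balanced as possible, and is at most (1 − 1/r) · n^2/2. For r = 3, n = 151: the density bound is (2/3) · 22801/2 = 22801/3 ≈ 7600.3333. The integer-valued extremum is e(T(151, 3)) = 7600, which is strictly less than the density bound 22801/3 since 3 ∤ 151 (the parts of T(151, 3) cannot all be equal).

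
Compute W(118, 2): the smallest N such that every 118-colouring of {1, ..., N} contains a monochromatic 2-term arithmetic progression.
W(118, 2) = 118 + 1 = 119

A 2-term AP is any pair of integers, so a monochromatic 2-AP exists iff some colour is used at least twice. With 118 colours, the colouring i ↦ i on {1, ..., 118} uses each colour once, avoiding any monochromatic pair, so W(118, 2) > 118. For {1, ..., 119}, pigeonhole forces two integers of the same colour, which form a monochromatic 2-AP. Hence W(118, 2) = 119.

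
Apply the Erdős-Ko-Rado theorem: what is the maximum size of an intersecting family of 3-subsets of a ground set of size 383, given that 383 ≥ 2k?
max |F| = C(382, 2) = 72771

Erdős-Ko-Rado (1961): when n ≥ 2k, max |F| = C(n−1, k−1). The bound is attained by the star {A : i ∈ A} for any fixed i ∈ [n]. Here C(383−1, 3−1) = C(382, 2) = 72771.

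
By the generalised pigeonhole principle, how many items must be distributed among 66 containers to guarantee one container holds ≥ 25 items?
n = (25 − 1)·66 + 1 = 1585

By the generalised pigeonhole principle, to guarantee some box contains ≥ r objects we need more than (r − 1) · k objects total. Threshold: n = (r − 1) · k + 1. With r = 25 and k = 66: n = 24 · 66 + 1 = 1584 + 1 = 1585. For n = 1584 = 24 · 66, we can put exactly 24 objects in every box, avoiding 25 in any single one — so 1585 is tight.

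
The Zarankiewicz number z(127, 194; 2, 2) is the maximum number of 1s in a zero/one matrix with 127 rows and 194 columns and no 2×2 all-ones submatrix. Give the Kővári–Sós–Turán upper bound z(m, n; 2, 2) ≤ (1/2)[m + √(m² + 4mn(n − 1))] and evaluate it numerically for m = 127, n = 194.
z(127, 194; 2, 2) ≤ (1/2)[127 + √(127² + 4·127·194·193)] = (1/2)[127 + √19036665] = 2245.0513

Kővári–Sós–Turán: let r_1, ..., r_127 be the row sums and z = Σ r_i the total number of 1s. Each pair of columns can share at most one row with both entries 1 (else a 2×2 all-ones block appears), so Σ_i C(r_i, 2) ≤ C(194, 2) = 18721. By convexity Σ_i C(r_i, 2) ≥ 127·C(z/127, 2) = z(z − 127)/(2·127), giving z² − 127z − 127·194·193 ≤ 0 and hence z ≤ (1/2)[127 + √(16129 + 4·4755134)] = (1/2)[127 + √19036665] ≈ (1/2)(127 + 4363.1027) = 2245.0513.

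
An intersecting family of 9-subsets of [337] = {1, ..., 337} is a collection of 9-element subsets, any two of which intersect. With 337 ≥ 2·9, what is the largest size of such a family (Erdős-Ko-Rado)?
max |F| = C(336, 8) = 3704504926004190

Erdős-Ko-Rado (1961): when n ≥ 2k, max |F| = C(n−1, k−1). The bound is attained by the star {A : i ∈ A} for any fixed i ∈ [n]. Here C(337−1, 9−1) = C(336, 8) = 3704504926004190.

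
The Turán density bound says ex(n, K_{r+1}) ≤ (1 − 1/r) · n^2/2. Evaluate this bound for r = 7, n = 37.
Turán density bound = (6/7) · 37^2/2 = 4107/7 ≈ 586.7143

Turán's theorem: ex(n, K_{r+1}) is achieved by the complete r-partite Turán graph T(n, r) with parts as balanced as possible, and is at most (1 − 1/r) · n^2/2. For r = 7, n = 37: the density bound is (6/7) · 1369/2 = 4107/7 ≈ 586.7143. The integer-valued extremum is e(T(37, 7)) = 586, which is strictly less than the density bound 4107/7 since 7 ∤ 37 (the parts of T(37, 7) cannot all be equal).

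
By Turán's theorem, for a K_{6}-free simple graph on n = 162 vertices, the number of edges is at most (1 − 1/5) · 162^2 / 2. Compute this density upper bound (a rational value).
Turán density bound = (4/5) · 162^2/2 = 52488/5 ≈ 10497.6

Turán's theorem: ex(n, K_{r+1}) is achieved by the complete r-partite Turán graph T(n, r) with parts as balanced as possible, and is at most (1 − 1/r) · n^2/2. For r = 5, n = 162: the density bound is (4/5) · 26244/2 = 52488/5 ≈ 10497.6. The integer-valued extremum is e(T(162, 5)) = 10497, which is strictly less than the density bound 52488/5 since 5 ∤ 162 (the parts of T(162, 5) cannot all be equal).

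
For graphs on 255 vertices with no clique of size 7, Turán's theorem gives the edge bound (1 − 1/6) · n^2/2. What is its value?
Turán density bound = (5/6) · 255^2/2 = 108375/4 ≈ 27093.75

Turán's theorem: ex(n, K_{r+1}) is achieved by the complete r-partite Turán graph T(n, r) with parts as balanced as possible, and is at most (1 − 1/r) · n^2/2. For r = 6, n = 255: the density bound is (5/6) · 65025/2 = 108375/4 ≈ 27093.75. The integer-valued extremum is e(T(255, 6)) = 27093, which is strictly less than the density bound 108375/4 since 6 ∤ 255 (the parts of T(255, 6) cannot all be equal).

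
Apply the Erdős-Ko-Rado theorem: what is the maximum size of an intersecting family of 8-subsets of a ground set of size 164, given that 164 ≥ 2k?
max |F| = C(163, 7) = 532318800456

The Erdős-Ko-Rado theorem states: for n ≥ 2k, an intersecting family of k-subsets of an n-element set has size at most C(n − 1, k − 1), with equality for 'star' families {A ⊆ [n] : |A| = k, i ∈ A} (fix an element i). For n = 164, k = 8: C(163, 7) = 532318800456.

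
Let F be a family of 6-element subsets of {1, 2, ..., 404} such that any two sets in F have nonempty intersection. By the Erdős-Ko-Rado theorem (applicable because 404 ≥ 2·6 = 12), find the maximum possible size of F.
max |F| = C(403, 5) = 86402659980

Erdős-Ko-Rado (1961): when n ≥ 2k, max |F| = C(n−1, k−1). The bound is attained by the star {A : i ∈ A} for any fixed i ∈ [n]. Here C(404−1, 6−1) = C(403, 5) = 86402659980.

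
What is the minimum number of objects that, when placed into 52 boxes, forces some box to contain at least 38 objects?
n = (38 − 1)·52 + 1 = 1925

By the generalised pigeonhole principle, to guarantee some box contains ≥ r objects we need more than (r − 1) · k objects total. Threshold: n = (r − 1) · k + 1. With r = 38 and k = 52: n = 37 · 52 + 1 = 1924 + 1 = 1925. For n = 1924 = 37 · 52, we can put exactly 37 objects in every box, avoiding 38 in any single one — so 1925 is tight.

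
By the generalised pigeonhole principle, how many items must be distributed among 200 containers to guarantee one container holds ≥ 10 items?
n = (10 − 1)·200 + 1 = 1801

By the generalised pigeonhole principle, to guarantee some box contains ≥ r objects we need more than (r − 1) · k objects total. Threshold: n = (r − 1) · k + 1. With r = 10 and k = 200: n = 9 · 200 + 1 = 1800 + 1 = 1801. For n = 1800 = 9 · 200, we can put exactly 9 objects in every box, avoiding 10 in any single one — so 1801 is tight.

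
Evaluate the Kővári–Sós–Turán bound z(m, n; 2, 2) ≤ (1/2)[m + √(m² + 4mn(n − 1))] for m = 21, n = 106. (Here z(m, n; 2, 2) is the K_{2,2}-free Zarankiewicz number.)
z(21, 106; 2, 2) ≤ (1/2)[21 + √(21² + 4·21·106·105)] = (1/2)[21 + √935361] = 494.0703

Kővári–Sós–Turán: let r_1, ..., r_21 be the row sums and z = Σ r_i the total number of 1s. Each pair of columns can share at most one row with both entries 1 (else a 2×2 all-ones block appears), so Σ_i C(r_i, 2) ≤ C(106, 2) = 5565. By convexity Σ_i C(r_i, 2) ≥ 21·C(z/21, 2) = z(z − 21)/(2·21), giving z² − 21z − 21·106·105 ≤ 0 and hence z ≤ (1/2)[21 + √(441 + 4·233730)] = (1/2)[21 + √935361] ≈ (1/2)(21 + 967.1406) = 494.0703.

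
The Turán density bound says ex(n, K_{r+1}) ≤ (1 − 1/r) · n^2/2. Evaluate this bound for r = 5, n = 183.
Turán density bound = (4/5) · 183^2/2 = 66978/5 ≈ 13395.6

Turán's theorem: ex(n, K_{r+1}) is achieved by the complete r-partite Turán graph T(n, r) with parts as balanced as possible, and is at most (1 − 1/r) · n^2/2. For r = 5, n = 183: the density bound is (4/5) · 33489/2 = 66978/5 ≈ 13395.6. The integer-valued extremum is e(T(183, 5)) = 13395, which is strictly less than the density bound 66978/5 since 5 ∤ 183 (the parts of T(183, 5) cannot all be equal).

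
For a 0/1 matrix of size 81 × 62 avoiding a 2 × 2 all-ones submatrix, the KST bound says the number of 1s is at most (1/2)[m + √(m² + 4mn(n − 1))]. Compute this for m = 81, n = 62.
z(81, 62; 2, 2) ≤ (1/2)[81 + √(81² + 4·81·62·61)] = (1/2)[81 + √1231929] = 595.4615

Kővári–Sós–Turán: let r_1, ..., r_81 be the row sums and z = Σ r_i the total number of 1s. Each pair of columns can share at most one row with both entries 1 (else a 2×2 all-ones block appears), so Σ_i C(r_i, 2) ≤ C(62, 2) = 1891. By convexity Σ_i C(r_i, 2) ≥ 81·C(z/81, 2) = z(z − 81)/(2·81), giving z² − 81z − 81·62·61 ≤ 0 and hence z ≤ (1/2)[81 + √(6561 + 4·306342)] = (1/2)[81 + √1231929] ≈ (1/2)(81 + 1109.923) = 595.4615.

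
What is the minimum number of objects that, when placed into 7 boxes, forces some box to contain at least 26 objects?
n = (26 − 1)·7 + 1 = 176

By the generalised pigeonhole principle, to guarantee some box contains ≥ r objects we need more than (r − 1) · k objects total. Threshold: n = (r − 1) · k + 1. With r = 26 and k = 7: n = 25 · 7 + 1 = 175 + 1 = 176. For n = 175 = 25 · 7, we can put exactly 25 objects in every box, avoiding 26 in any single one — so 176 is tight.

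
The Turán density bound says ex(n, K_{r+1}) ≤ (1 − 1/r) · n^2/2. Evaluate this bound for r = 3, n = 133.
Turán density bound = (2/3) · 133^2/2 = 17689/3 ≈ 5896.3333

Turán's theorem: ex(n, K_{r+1}) is achieved by the complete r-partite Turán graph T(n, r) with parts as balanced as possible, and is at most (1 − 1/r) · n^2/2. For r = 3, n = 133: the density bound is (2/3) · 17689/2 = 17689/3 ≈ 5896.3333. The integer-valued extremum is e(T(133, 3)) = 5896, which is strictly less than the density bound 17689/3 since 3 ∤ 133 (the parts of T(133, 3) cannot all be equal).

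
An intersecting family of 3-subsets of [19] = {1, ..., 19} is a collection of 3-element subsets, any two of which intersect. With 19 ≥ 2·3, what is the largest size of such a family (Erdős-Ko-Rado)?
max |F| = C(18, 2) = 153

The Erdős-Ko-Rado theorem states: for n ≥ 2k, an intersecting family of k-subsets of an n-element set has size at most C(n − 1, k − 1), with equality for 'star' families {A ⊆ [n] : |A| = k, i ∈ A} (fix an element i). For n = 19, k = 3: C(18, 2) = 153.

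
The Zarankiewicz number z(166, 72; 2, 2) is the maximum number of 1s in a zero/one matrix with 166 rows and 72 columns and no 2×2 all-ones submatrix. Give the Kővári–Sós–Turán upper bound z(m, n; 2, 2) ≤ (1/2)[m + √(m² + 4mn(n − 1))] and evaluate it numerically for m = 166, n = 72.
z(166, 72; 2, 2) ≤ (1/2)[166 + √(166² + 4·166·72·71)] = (1/2)[166 + √3421924] = 1007.9222

Kővári–Sós–Turán: let r_1, ..., r_166 be the row sums and z = Σ r_i the total number of 1s. Each pair of columns can share at most one row with both entries 1 (else a 2×2 all-ones block appears), so Σ_i C(r_i, 2) ≤ C(72, 2) = 2556. By convexity Σ_i C(r_i, 2) ≥ 166·C(z/166, 2) = z(z − 166)/(2·166), giving z² − 166z − 166·72·71 ≤ 0 and hence z ≤ (1/2)[166 + √(27556 + 4·848592)] = (1/2)[166 + √3421924] ≈ (1/2)(166 + 1849.8443) = 1007.9222.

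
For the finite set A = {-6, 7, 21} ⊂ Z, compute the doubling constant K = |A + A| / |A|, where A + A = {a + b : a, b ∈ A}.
K = |A + A| / |A| = 6/3 = 2

Enumerate A + A = {a + b : a, b ∈ A}. With |A| = 3, there are |A|^2 = 9 ordered sum pairs; collecting distinct values, A + A = {-12, 1, 14, 15, 28, 42}, so |A + A| = 6. Thus K = 6/3 = 2. For comparison, the minimum possible |A + A| over all 3-element sets is 2·3 − 1 = 5 (so min K = 5/3), attained only by arithmetic progressions.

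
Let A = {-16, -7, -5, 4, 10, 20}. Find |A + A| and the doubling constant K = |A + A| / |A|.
K = |A + A| / |A| = 20/6 = 10/3

Enumerate A + A = {a + b : a, b ∈ A}. With |A| = 6, there are |A|^2 = 36 ordered sum pairs; collecting distinct values, A + A = {-32, -23, -21, -14, -12, -10, -6, -3, -1, 3, 4, 5, 8, 13, 14, 15, 20, 24, 30, 40}, so |A + A| = 20. Thus K = 20/6 = 10/3. For comparison, the minimum possible |A + A| over all 6-element sets is 2·6 − 1 = 11 (so min K = 11/6), attained only by arithmetic progressions.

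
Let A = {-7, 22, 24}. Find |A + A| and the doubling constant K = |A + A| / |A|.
K = |A + A| / |A| = 6/3 = 2

Enumerate A + A = {a + b : a, b ∈ A}. With |A| = 3, there are |A|^2 = 9 ordered sum pairs; collecting distinct values, A + A = {-14, 15, 17, 44, 46, 48}, so |A + A| = 6. Thus K = 6/3 = 2. For comparison, the minimum possible |A + A| over all 3-element sets is 2·3 − 1 = 5 (so min K = 5/3), attained only by arithmetic progressions.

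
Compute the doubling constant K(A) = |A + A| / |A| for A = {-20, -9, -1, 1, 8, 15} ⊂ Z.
K = |A + A| / |A| = 20/6 = 10/3

Enumerate A + A = {a + b : a, b ∈ A}. With |A| = 6, there are |A|^2 = 36 ordered sum pairs; collecting distinct values, A + A = {-40, -29, -21, -19, -18, -12, -10, -8, -5, -2, -1, 0, 2, 6, 7, 9, 14, 16, 23, 30}, so |A + A| = 20. Thus K = 20/6 = 10/3. For comparison, the minimum possible |A + A| over all 6-element sets is 2·6 − 1 = 11 (so min K = 11/6), attained only by arithmetic progressions.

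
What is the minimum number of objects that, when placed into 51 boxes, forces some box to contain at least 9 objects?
n = (9 − 1)·51 + 1 = 409

By the generalised pigeonhole principle, to guarantee some box contains ≥ r objects we need more than (r − 1) · k objects total. Threshold: n = (r − 1) · k + 1. With r = 9 and k = 51: n = 8 · 51 + 1 = 408 + 1 = 409. For n = 408 = 8 · 51, we can put exactly 8 objects in every box, avoiding 9 in any single one — so 409 is tight.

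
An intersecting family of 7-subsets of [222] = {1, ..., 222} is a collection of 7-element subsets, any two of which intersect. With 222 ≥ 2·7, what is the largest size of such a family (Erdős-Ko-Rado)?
max |F| = C(221, 6) = 151111164204

The Erdős-Ko-Rado theorem states: for n ≥ 2k, an intersecting family of k-subsets of an n-element set has size at most C(n − 1, k − 1), with equality for 'star' families {A ⊆ [n] : |A| = k, i ∈ A} (fix an element i). For n = 222, k = 7: C(221, 6) = 151111164204.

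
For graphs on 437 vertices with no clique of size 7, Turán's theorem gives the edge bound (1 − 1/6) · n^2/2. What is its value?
Turán density bound = (5/6) · 437^2/2 = 954845/12 ≈ 79570.4167

Turán's theorem: ex(n, K_{r+1}) is achieved by the complete r-partite Turán graph T(n, r) with parts as balanced as possible, and is at most (1 − 1/r) · n^2/2. For r = 6, n = 437: the density bound is (5/6) · 190969/2 = 954845/12 ≈ 79570.4167. The integer-valued extremum is e(T(437, 6)) = 79570, which is strictly less than the density bound 954845/12 since 6 ∤ 437 (the parts of T(437, 6) cannot all be equal).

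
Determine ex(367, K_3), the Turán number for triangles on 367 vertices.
ex(367, K_3) = ⌊367^2/4⌋ = 33672

Mantel (1907): a triangle-free graph on n vertices has at most ⌊n^2/4⌋ edges, with equality for the complete bipartite graph K_{⌊n/2⌋, ⌈n/2⌉}. For n = 367: ⌊367^2/4⌋ = ⌊134689/4⌋ = 33672. The extremal graph is K_{183, 184}, which has 183·184 = 33672 edges.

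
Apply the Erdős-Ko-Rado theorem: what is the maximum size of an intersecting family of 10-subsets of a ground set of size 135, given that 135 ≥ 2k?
max |F| = C(134, 9) = 29171309943776

Erdős-Ko-Rado (1961): when n ≥ 2k, max |F| = C(n−1, k−1). The bound is attained by the star {A : i ∈ A} for any fixed i ∈ [n]. Here C(135−1, 10−1) = C(134, 9) = 29171309943776.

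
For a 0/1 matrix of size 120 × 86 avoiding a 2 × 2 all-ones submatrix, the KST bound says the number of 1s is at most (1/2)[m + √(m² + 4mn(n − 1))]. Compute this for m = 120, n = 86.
z(120, 86; 2, 2) ≤ (1/2)[120 + √(120² + 4·120·86·85)] = (1/2)[120 + √3523200] = 998.5095

Kővári–Sós–Turán: let r_1, ..., r_120 be the row sums and z = Σ r_i the total number of 1s. Each pair of columns can share at most one row with both entries 1 (else a 2×2 all-ones block appears), so Σ_i C(r_i, 2) ≤ C(86, 2) = 3655. By convexity Σ_i C(r_i, 2) ≥ 120·C(z/120, 2) = z(z − 120)/(2·120), giving z² − 120z − 120·86·85 ≤ 0 and hence z ≤ (1/2)[120 + √(14400 + 4·877200)] = (1/2)[120 + √3523200] ≈ (1/2)(120 + 1877.0189) = 998.5095.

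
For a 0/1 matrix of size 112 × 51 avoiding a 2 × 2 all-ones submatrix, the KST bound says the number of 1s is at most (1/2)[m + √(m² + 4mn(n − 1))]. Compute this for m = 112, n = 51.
z(112, 51; 2, 2) ≤ (1/2)[112 + √(112² + 4·112·51·50)] = (1/2)[112 + √1154944] = 593.3416

Kővári–Sós–Turán: let r_1, ..., r_112 be the row sums and z = Σ r_i the total number of 1s. Each pair of columns can share at most one row with both entries 1 (else a 2×2 all-ones block appears), so Σ_i C(r_i, 2) ≤ C(51, 2) = 1275. By convexity Σ_i C(r_i, 2) ≥ 112·C(z/112, 2) = z(z − 112)/(2·112), giving z² − 112z − 112·51·50 ≤ 0 and hence z ≤ (1/2)[112 + √(12544 + 4·285600)] = (1/2)[112 + √1154944] ≈ (1/2)(112 + 1074.6832) = 593.3416.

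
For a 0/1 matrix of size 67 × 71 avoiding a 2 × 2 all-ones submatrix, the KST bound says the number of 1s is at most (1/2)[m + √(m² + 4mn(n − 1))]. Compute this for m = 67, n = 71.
z(67, 71; 2, 2) ≤ (1/2)[67 + √(67² + 4·67·71·70)] = (1/2)[67 + √1336449] = 611.5244

Kővári–Sós–Turán: let r_1, ..., r_67 be the row sums and z = Σ r_i the total number of 1s. Each pair of columns can share at most one row with both entries 1 (else a 2×2 all-ones block appears), so Σ_i C(r_i, 2) ≤ C(71, 2) = 2485. By convexity Σ_i C(r_i, 2) ≥ 67·C(z/67, 2) = z(z − 67)/(2·67), giving z² − 67z − 67·71·70 ≤ 0 and hence z ≤ (1/2)[67 + √(4489 + 4·332990)] = (1/2)[67 + √1336449] ≈ (1/2)(67 + 1156.0489) = 611.5244.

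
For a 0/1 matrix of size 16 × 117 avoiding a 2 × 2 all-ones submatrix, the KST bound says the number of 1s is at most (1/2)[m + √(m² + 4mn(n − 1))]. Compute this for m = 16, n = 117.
z(16, 117; 2, 2) ≤ (1/2)[16 + √(16² + 4·16·117·116)] = (1/2)[16 + √868864] = 474.0644

Kővári–Sós–Turán: let r_1, ..., r_16 be the row sums and z = Σ r_i the total number of 1s. Each pair of columns can share at most one row with both entries 1 (else a 2×2 all-ones block appears), so Σ_i C(r_i, 2) ≤ C(117, 2) = 6786. By convexity Σ_i C(r_i, 2) ≥ 16·C(z/16, 2) = z(z − 16)/(2·16), giving z² − 16z − 16·117·116 ≤ 0 and hence z ≤ (1/2)[16 + √(256 + 4·217152)] = (1/2)[16 + √868864] ≈ (1/2)(16 + 932.1287) = 474.0644.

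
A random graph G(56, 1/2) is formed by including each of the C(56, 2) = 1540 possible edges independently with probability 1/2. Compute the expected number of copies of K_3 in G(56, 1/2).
E[# K_3] = C(56, 3) · (1/2)^C(3, 2) = 27720 / 2^3 = 3465

For each 3-subset S of vertices (there are C(56, 3) = 27720 such S), let X_S = 1 if S induces a K_3 (all C(3, 2) = 3 edges present). Then P(X_S = 1) = (1/2)^3 = 1/8. By linearity of expectation, E[# K_3] = C(56, 3) · (1/2)^3 = 27720 / 8 = 3465.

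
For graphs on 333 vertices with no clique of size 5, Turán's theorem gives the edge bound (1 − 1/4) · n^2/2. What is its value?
Turán density bound = (3/4) · 333^2/2 = 332667/8 ≈ 41583.375

Turán's theorem: ex(n, K_{r+1}) is achieved by the complete r-partite Turán graph T(n, r) with parts as balanced as possible, and is at most (1 − 1/r) · n^2/2. For r = 4, n = 333: the density bound is (3/4) · 110889/2 = 332667/8 ≈ 41583.375. The integer-valued extremum is e(T(333, 4)) = 41583, which is strictly less than the density bound 332667/8 since 4 ∤ 333 (the parts of T(333, 4) cannot all be equal).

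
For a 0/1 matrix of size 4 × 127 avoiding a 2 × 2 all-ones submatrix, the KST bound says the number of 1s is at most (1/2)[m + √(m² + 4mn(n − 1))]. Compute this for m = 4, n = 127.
z(4, 127; 2, 2) ≤ (1/2)[4 + √(4² + 4·4·127·126)] = (1/2)[4 + √256048] = 255.0059

Kővári–Sós–Turán: let r_1, ..., r_4 be the row sums and z = Σ r_i the total number of 1s. Each pair of columns can share at most one row with both entries 1 (else a 2×2 all-ones block appears), so Σ_i C(r_i, 2) ≤ C(127, 2) = 8001. By convexity Σ_i C(r_i, 2) ≥ 4·C(z/4, 2) = z(z − 4)/(2·4), giving z² − 4z − 4·127·126 ≤ 0 and hence z ≤ (1/2)[4 + √(16 + 4·64008)] = (1/2)[4 + √256048] ≈ (1/2)(4 + 506.0119) = 255.0059.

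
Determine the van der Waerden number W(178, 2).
W(178, 2) = 178 + 1 = 179

A 2-term AP is any pair of integers, so a monochromatic 2-AP exists iff some colour is used at least twice. With 178 colours, the colouring i ↦ i on {1, ..., 178} uses each colour once, avoiding any monochromatic pair, so W(178, 2) > 178. For {1, ..., 179}, pigeonhole forces two integers of the same colour, which form a monochromatic 2-AP. Hence W(178, 2) = 179.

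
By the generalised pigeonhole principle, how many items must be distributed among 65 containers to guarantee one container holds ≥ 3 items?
n = (3 − 1)·65 + 1 = 131

By the generalised pigeonhole principle, to guarantee some box contains ≥ r objects we need more than (r − 1) · k objects total. Threshold: n = (r − 1) · k + 1. With r = 3 and k = 65: n = 2 · 65 + 1 = 130 + 1 = 131. For n = 130 = 2 · 65, we can put exactly 2 objects in every box, avoiding 3 in any single one — so 131 is tight.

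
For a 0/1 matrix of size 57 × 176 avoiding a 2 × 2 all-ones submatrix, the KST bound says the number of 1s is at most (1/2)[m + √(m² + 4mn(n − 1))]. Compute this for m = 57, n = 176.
z(57, 176; 2, 2) ≤ (1/2)[57 + √(57² + 4·57·176·175)] = (1/2)[57 + √7025649] = 1353.797

Kővári–Sós–Turán: let r_1, ..., r_57 be the row sums and z = Σ r_i the total number of 1s. Each pair of columns can share at most one row with both entries 1 (else a 2×2 all-ones block appears), so Σ_i C(r_i, 2) ≤ C(176, 2) = 15400. By convexity Σ_i C(r_i, 2) ≥ 57·C(z/57, 2) = z(z − 57)/(2·57), giving z² − 57z − 57·176·175 ≤ 0 and hence z ≤ (1/2)[57 + √(3249 + 4·1755600)] = (1/2)[57 + √7025649] ≈ (1/2)(57 + 2650.5941) = 1353.797.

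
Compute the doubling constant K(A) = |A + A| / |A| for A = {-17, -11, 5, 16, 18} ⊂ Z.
K = |A + A| / |A| = 15/5 = 3

Enumerate A + A = {a + b : a, b ∈ A}. With |A| = 5, there are |A|^2 = 25 ordered sum pairs; collecting distinct values, A + A = {-34, -28, -22, -12, -6, -1, 1, 5, 7, 10, 21, 23, 32, 34, 36}, so |A + A| = 15. Thus K = 15/5 = 3. For comparison, the minimum possible |A + A| over all 5-element sets is 2·5 − 1 = 9 (so min K = 9/5), attained only by arithmetic progressions.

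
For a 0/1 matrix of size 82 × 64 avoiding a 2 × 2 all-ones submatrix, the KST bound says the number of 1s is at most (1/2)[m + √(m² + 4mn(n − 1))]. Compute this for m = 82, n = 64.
z(82, 64; 2, 2) ≤ (1/2)[82 + √(82² + 4·82·64·63)] = (1/2)[82 + √1329220] = 617.459

Kővári–Sós–Turán: let r_1, ..., r_82 be the row sums and z = Σ r_i the total number of 1s. Each pair of columns can share at most one row with both entries 1 (else a 2×2 all-ones block appears), so Σ_i C(r_i, 2) ≤ C(64, 2) = 2016. By convexity Σ_i C(r_i, 2) ≥ 82·C(z/82, 2) = z(z − 82)/(2·82), giving z² − 82z − 82·64·63 ≤ 0 and hence z ≤ (1/2)[82 + √(6724 + 4·330624)] = (1/2)[82 + √1329220] ≈ (1/2)(82 + 1152.918) = 617.459.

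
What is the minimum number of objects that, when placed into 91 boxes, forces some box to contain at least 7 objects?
n = (7 − 1)·91 + 1 = 547

By the generalised pigeonhole principle, to guarantee some box contains ≥ r objects we need more than (r − 1) · k objects total. Threshold: n = (r − 1) · k + 1. With r = 7 and k = 91: n = 6 · 91 + 1 = 546 + 1 = 547. For n = 546 = 6 · 91, we can put exactly 6 objects in every box, avoiding 7 in any single one — so 547 is tight.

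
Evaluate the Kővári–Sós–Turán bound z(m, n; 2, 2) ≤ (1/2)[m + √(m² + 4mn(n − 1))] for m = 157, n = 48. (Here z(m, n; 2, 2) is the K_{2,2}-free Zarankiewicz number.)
z(157, 48; 2, 2) ≤ (1/2)[157 + √(157² + 4·157·48·47)] = (1/2)[157 + √1441417] = 678.7951

Kővári–Sós–Turán: let r_1, ..., r_157 be the row sums and z = Σ r_i the total number of 1s. Each pair of columns can share at most one row with both entries 1 (else a 2×2 all-ones block appears), so Σ_i C(r_i, 2) ≤ C(48, 2) = 1128. By convexity Σ_i C(r_i, 2) ≥ 157·C(z/157, 2) = z(z − 157)/(2·157), giving z² − 157z − 157·48·47 ≤ 0 and hence z ≤ (1/2)[157 + √(24649 + 4·354192)] = (1/2)[157 + √1441417] ≈ (1/2)(157 + 1200.5903) = 678.7951.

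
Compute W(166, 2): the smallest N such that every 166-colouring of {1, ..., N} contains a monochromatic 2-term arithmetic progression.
W(166, 2) = 166 + 1 = 167

A 2-term AP is any pair of integers, so a monochromatic 2-AP exists iff some colour is used at least twice. With 166 colours, the colouring i ↦ i on {1, ..., 166} uses each colour once, avoiding any monochromatic pair, so W(166, 2) > 166. For {1, ..., 167}, pigeonhole forces two integers of the same colour, which form a monochromatic 2-AP. Hence W(166, 2) = 167.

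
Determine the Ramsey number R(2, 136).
R(2, 136) = 136

R(2, k) = k for all k ≥ 2: in a 2-colouring of K_k, either some edge is red (a red K_2) or all edges are blue (a blue K_k). And K_{135} coloured all-blue has no blue K_136, so R(2, 136) > 135. Hence R(2, 136) = 136.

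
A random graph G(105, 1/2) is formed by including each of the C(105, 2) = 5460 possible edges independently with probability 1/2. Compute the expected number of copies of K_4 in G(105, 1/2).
E[# K_4] = C(105, 4) · (1/2)^C(4, 2) = 4780230 / 2^6 = 2390115/32 = 74691.09375

For each 4-subset S of vertices (there are C(105, 4) = 4780230 such S), let X_S = 1 if S induces a K_4 (all C(4, 2) = 6 edges present). Then P(X_S = 1) = (1/2)^6 = 1/64. By linearity of expectation, E[# K_4] = C(105, 4) · (1/2)^6 = 4780230 / 64 = 2390115/32 = 74691.09375.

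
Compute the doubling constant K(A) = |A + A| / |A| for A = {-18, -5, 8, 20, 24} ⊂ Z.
K = |A + A| / |A| = 14/5

Enumerate A + A = {a + b : a, b ∈ A}. With |A| = 5, there are |A|^2 = 25 ordered sum pairs; collecting distinct values, A + A = {-36, -23, -10, 2, 3, 6, 15, 16, 19, 28, 32, 40, 44, 48}, so |A + A| = 14. Thus K = 14/5. For comparison, the minimum possible |A + A| over all 5-element sets is 2·5 − 1 = 9 (so min K = 9/5), attained only by arithmetic progressions.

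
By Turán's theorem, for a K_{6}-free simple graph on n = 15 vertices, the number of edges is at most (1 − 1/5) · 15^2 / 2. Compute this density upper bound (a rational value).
Turán density bound = (4/5) · 15^2/2 = 90

Turán's theorem: ex(n, K_{r+1}) is achieved by the complete r-partite Turán graph T(n, r) with parts as balanced as possible, and is at most (1 − 1/r) · n^2/2. For r = 5, n = 15: the density bound is (4/5) · 225/2 = 90. Since 5 ∣ 15, the Turán graph T(15, 5) has parts of equal size 3, and its edge count e(T(15, 5)) = 90 attains the density bound exactly.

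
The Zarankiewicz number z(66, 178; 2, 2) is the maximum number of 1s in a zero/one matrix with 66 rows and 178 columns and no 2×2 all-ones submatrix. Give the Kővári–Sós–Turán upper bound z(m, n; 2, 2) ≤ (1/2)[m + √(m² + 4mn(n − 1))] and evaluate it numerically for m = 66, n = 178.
z(66, 178; 2, 2) ≤ (1/2)[66 + √(66² + 4·66·178·177)] = (1/2)[66 + √8321940] = 1475.3886

Kővári–Sós–Turán: let r_1, ..., r_66 be the row sums and z = Σ r_i the total number of 1s. Each pair of columns can share at most one row with both entries 1 (else a 2×2 all-ones block appears), so Σ_i C(r_i, 2) ≤ C(178, 2) = 15753. By convexity Σ_i C(r_i, 2) ≥ 66·C(z/66, 2) = z(z − 66)/(2·66), giving z² − 66z − 66·178·177 ≤ 0 and hence z ≤ (1/2)[66 + √(4356 + 4·2079396)] = (1/2)[66 + √8321940] ≈ (1/2)(66 + 2884.7773) = 1475.3886.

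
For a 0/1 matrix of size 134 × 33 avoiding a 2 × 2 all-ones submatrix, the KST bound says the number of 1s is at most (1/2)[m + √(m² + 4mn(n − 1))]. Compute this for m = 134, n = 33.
z(134, 33; 2, 2) ≤ (1/2)[134 + √(134² + 4·134·33·32)] = (1/2)[134 + √583972] = 449.0903

Kővári–Sós–Turán: let r_1, ..., r_134 be the row sums and z = Σ r_i the total number of 1s. Each pair of columns can share at most one row with both entries 1 (else a 2×2 all-ones block appears), so Σ_i C(r_i, 2) ≤ C(33, 2) = 528. By convexity Σ_i C(r_i, 2) ≥ 134·C(z/134, 2) = z(z − 134)/(2·134), giving z² − 134z − 134·33·32 ≤ 0 and hence z ≤ (1/2)[134 + √(17956 + 4·141504)] = (1/2)[134 + √583972] ≈ (1/2)(134 + 764.1806) = 449.0903.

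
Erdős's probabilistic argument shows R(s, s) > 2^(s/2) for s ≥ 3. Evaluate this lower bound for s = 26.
2^(26/2) = 8192; so R(26, 26) > 8192

Colour each edge of K_n uniformly at random with red/blue. The expected number of monochromatic K_26 is C(n, 26) · 2 · 2^(−C(26,2)). If C(n, 26) · 2^(1 − C(26,2)) < 1, then with positive probability no monochromatic K_26 exists, so R(26, 26) > n. The standard estimate C(n, 26) ≤ n^26/26! shows this inequality holds whenever n ≤ 2^(26/2) (since 26! · 2^(C(26,2) − 1) > 2^(26^2/2) ≥ n^26). Hence R(26, 26) > 2^(26/2) = 8192.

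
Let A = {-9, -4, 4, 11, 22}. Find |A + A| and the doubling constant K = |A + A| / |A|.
K = |A + A| / |A| = 15/5 = 3

Enumerate A + A = {a + b : a, b ∈ A}. With |A| = 5, there are |A|^2 = 25 ordered sum pairs; collecting distinct values, A + A = {-18, -13, -8, -5, 0, 2, 7, 8, 13, 15, 18, 22, 26, 33, 44}, so |A + A| = 15. Thus K = 15/5 = 3. For comparison, the minimum possible |A + A| over all 5-element sets is 2·5 − 1 = 9 (so min K = 9/5), attained only by arithmetic progressions.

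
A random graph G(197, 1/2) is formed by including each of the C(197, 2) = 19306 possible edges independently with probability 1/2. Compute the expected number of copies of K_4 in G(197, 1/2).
E[# K_4] = C(197, 4) · (1/2)^C(4, 2) = 60862165 / 2^6 = 950971.328125

For each 4-subset S of vertices (there are C(197, 4) = 60862165 such S), let X_S = 1 if S induces a K_4 (all C(4, 2) = 6 edges present). Then P(X_S = 1) = (1/2)^6 = 1/64. By linearity of expectation, E[# K_4] = C(197, 4) · (1/2)^6 = 60862165 / 64 = 950971.328125.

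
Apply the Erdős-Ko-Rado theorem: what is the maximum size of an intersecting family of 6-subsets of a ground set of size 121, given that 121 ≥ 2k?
max |F| = C(120, 5) = 190578024

The Erdős-Ko-Rado theorem states: for n ≥ 2k, an intersecting family of k-subsets of an n-element set has size at most C(n − 1, k − 1), with equality for 'star' families {A ⊆ [n] : |A| = k, i ∈ A} (fix an element i). For n = 121, k = 6: C(120, 5) = 190578024.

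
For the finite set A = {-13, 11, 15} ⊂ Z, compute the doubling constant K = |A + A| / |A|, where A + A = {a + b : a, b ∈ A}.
K = |A + A| / |A| = 6/3 = 2

Enumerate A + A = {a + b : a, b ∈ A}. With |A| = 3, there are |A|^2 = 9 ordered sum pairs; collecting distinct values, A + A = {-26, -2, 2, 22, 26, 30}, so |A + A| = 6. Thus K = 6/3 = 2. For comparison, the minimum possible |A + A| over all 3-element sets is 2·3 − 1 = 5 (so min K = 5/3), attained only by arithmetic progressions.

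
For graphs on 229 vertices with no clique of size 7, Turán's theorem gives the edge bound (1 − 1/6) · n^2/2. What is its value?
Turán density bound = (5/6) · 229^2/2 = 262205/12 ≈ 21850.4167

Turán's theorem: ex(n, K_{r+1}) is achieved by the complete r-partite Turán graph T(n, r) with parts as balanced as possible, and is at most (1 − 1/r) · n^2/2. For r = 6, n = 229: the density bound is (5/6) · 52441/2 = 262205/12 ≈ 21850.4167. The integer-valued extremum is e(T(229, 6)) = 21850, which is strictly less than the density bound 262205/12 since 6 ∤ 229 (the parts of T(229, 6) cannot all be equal).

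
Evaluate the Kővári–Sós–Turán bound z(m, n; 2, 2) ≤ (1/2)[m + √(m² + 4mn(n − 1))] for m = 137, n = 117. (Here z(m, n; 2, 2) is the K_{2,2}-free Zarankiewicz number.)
z(137, 117; 2, 2) ≤ (1/2)[137 + √(137² + 4·137·117·116)] = (1/2)[137 + √7456225] = 1433.8045

Kővári–Sós–Turán: let r_1, ..., r_137 be the row sums and z = Σ r_i the total number of 1s. Each pair of columns can share at most one row with both entries 1 (else a 2×2 all-ones block appears), so Σ_i C(r_i, 2) ≤ C(117, 2) = 6786. By convexity Σ_i C(r_i, 2) ≥ 137·C(z/137, 2) = z(z − 137)/(2·137), giving z² − 137z − 137·117·116 ≤ 0 and hence z ≤ (1/2)[137 + √(18769 + 4·1859364)] = (1/2)[137 + √7456225] ≈ (1/2)(137 + 2730.6089) = 1433.8045.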